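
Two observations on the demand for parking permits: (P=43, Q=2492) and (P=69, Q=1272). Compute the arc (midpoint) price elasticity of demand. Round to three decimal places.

-1.396

ΔQ = 1272 − 2492 = -1220; ΔP = 69 − 43 = 26.
Midpoints: P̄ = 56.00, Q̄ = 1882.0.
ε = (ΔQ/ΔP)(P̄/Q̄) = (-1220/26)(56.00/1882.0).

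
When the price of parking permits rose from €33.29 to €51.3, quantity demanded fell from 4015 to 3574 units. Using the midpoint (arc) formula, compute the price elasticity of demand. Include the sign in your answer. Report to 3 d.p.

ΔQ = 3574 − 4015 = -441; ΔP = 51.3 − 33.29 = 18.01.
Midpoints: P̄ = 42.30, Q̄ = 3794.5.
ε = (ΔQ/ΔP)(P̄/Q̄) = (-441/18.01)(42.30/3794.5).

-0.273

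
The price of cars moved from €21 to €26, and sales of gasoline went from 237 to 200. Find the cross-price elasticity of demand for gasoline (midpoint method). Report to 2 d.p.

ΔQ_x = 200 − 237 = -37; ΔP_y = 26 − 21 = 5.
Midpoints: P̄_y = 23.50, Q̄_x = 218.5.
ε_xy = (ΔQ_x/ΔP_y)(P̄_y/Q̄_x) = (-37/5)(23.50/218.5).

-0.80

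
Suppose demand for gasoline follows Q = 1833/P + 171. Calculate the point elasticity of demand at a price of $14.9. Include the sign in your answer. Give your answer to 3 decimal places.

At P = 14.9, Q = 294.020.
dQ/dP = −1833/P² = -8.256.
ε = (dQ/dP)(P/Q) = (-8.256)(14.9/294.020).

-0.418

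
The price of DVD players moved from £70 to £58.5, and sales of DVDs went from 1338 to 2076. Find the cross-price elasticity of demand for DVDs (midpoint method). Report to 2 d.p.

-2.42

ΔQ_x = 2076 − 1338 = 738; ΔP_y = 58.5 − 70 = -11.5.
Midpoints: P̄_y = 64.25, Q̄_x = 1707.0.
ε_xy = (ΔQ_x/ΔP_y)(P̄_y/Q̄_x) = (738/-11.5)(64.25/1707.0).
ε_xy < 0, so the goods are complements.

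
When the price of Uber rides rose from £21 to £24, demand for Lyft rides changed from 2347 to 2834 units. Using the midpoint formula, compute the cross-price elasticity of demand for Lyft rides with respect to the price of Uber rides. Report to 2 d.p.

ΔQ_x = 2834 − 2347 = 487; ΔP_y = 24 − 21 = 3.
Midpoints: P̄_y = 22.50, Q̄_x = 2590.5.
ε_xy = (ΔQ_x/ΔP_y)(P̄_y/Q̄_x) = (487/3)(22.50/2590.5).

1.41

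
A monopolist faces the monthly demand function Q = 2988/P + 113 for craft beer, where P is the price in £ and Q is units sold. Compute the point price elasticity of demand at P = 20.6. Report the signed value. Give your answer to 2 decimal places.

At P = 20.6, Q = 258.049.
dQ/dP = −2988/P² = -7.041.
ε = (dQ/dP)(P/Q) = (-7.041)(20.6/258.049).

-0.56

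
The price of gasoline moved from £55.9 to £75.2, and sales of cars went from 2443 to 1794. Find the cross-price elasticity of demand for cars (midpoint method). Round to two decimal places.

-1.04

ΔQ_x = 1794 − 2443 = -649; ΔP_y = 75.2 − 55.9 = 19.3.
Midpoints: P̄_y = 65.55, Q̄_x = 2118.5.
ε_xy = (ΔQ_x/ΔP_y)(P̄_y/Q̄_x) = (-649/19.3)(65.55/2118.5).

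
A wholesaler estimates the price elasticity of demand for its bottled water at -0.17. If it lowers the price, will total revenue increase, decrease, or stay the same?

|ε| = 0.17 < 1, so demand is inelastic. A price cut therefore reduces total revenue.

decrease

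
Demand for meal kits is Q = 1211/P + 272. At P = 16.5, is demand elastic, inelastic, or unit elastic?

Q = 345.394, dQ/dP = -4.448.
ε = (dQ/dP)(P/Q) ≈ -0.212.
|ε| = 0.21 < 1.

inelastic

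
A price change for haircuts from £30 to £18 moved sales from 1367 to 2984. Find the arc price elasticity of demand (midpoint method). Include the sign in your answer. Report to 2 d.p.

ΔQ = 2984 − 1367 = 1617; ΔP = 18 − 30 = -12.
Midpoints: P̄ = 24.00, Q̄ = 2175.5.
ε = (ΔQ/ΔP)(P̄/Q̄) = (1617/-12)(24.00/2175.5).

-1.49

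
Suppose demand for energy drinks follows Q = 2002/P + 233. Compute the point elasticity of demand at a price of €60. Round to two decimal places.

-0.13

At P = 60, Q = 266.367.
dQ/dP = −2002/P² = -0.556.
ε = (dQ/dP)(P/Q) = (-0.556)(60/266.367).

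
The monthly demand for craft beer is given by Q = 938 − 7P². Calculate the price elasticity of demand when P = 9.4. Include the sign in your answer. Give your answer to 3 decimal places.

-3.872

At P = 9.4, Q = 319.480.
dQ/dP = −14P = -131.600.
ε = (dQ/dP)(P/Q) = (-131.600)(9.4/319.480).
|ε| > 1, so demand is elastic at this price.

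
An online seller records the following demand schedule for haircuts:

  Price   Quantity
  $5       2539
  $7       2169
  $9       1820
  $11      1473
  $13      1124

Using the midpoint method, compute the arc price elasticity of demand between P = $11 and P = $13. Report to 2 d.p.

At P = 11, Q = 1473; at P = 13, Q = 1124.
ΔQ = -349, ΔP = 2. Midpoints: P̄ = 12.00, Q̄ = 1298.5.
ε = (ΔQ/ΔP)(P̄/Q̄) = (-349/2)(12.00/1298.5).

-1.61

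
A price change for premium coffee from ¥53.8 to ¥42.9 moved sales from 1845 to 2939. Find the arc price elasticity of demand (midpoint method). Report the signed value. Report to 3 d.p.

-2.029

ΔQ = 2939 − 1845 = 1094; ΔP = 42.9 − 53.8 = -10.9.
Midpoints: P̄ = 48.35, Q̄ = 2392.0.
ε = (ΔQ/ΔP)(P̄/Q̄) = (1094/-10.9)(48.35/2392.0).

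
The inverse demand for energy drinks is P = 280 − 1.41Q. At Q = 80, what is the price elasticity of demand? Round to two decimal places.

At Q = 80, P = 280 − 1.41(80) = 167.20.
dP/dQ = −1.41, so dQ/dP = 1/(−1.41) = -0.709.
ε = (dQ/dP)(P/Q) = (-0.709)(167.20/80).

-1.48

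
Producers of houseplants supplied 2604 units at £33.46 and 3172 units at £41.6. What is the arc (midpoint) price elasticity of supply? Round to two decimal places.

ΔQ = 3172 − 2604 = 568; ΔP = 41.6 − 33.46 = 8.14.
Midpoints: P̄ = 37.53, Q̄ = 2888.0.
ε_s = (ΔQ/ΔP)(P̄/Q̄) = (568/8.14)(37.53/2888.0).

0.91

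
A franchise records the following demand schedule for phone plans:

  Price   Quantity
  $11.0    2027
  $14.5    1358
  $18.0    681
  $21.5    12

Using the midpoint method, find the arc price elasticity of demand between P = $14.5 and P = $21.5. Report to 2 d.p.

-5.05

At P = 14.5, Q = 1358; at P = 21.5, Q = 12.
ΔQ = -1346, ΔP = 7.0. Midpoints: P̄ = 18.00, Q̄ = 685.0.
ε = (ΔQ/ΔP)(P̄/Q̄) = (-1346/7.0)(18.00/685.0).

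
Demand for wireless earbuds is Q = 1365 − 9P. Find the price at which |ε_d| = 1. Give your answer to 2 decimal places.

75.83

For linear demand Q = a − bP, ε = −bP/(a − bP). |ε| = 1 when bP = a − bP, i.e. P = a/(2b).
P = 1365/(2·9) = 1365/18 = 75.8333.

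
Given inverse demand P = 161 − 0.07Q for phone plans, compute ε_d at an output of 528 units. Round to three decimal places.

-3.356

At Q = 528, P = 161 − 0.07(528) = 124.04.
dP/dQ = −0.07, so dQ/dP = 1/(−0.07) = -14.286.
ε = (dQ/dP)(P/Q) = (-14.286)(124.04/528).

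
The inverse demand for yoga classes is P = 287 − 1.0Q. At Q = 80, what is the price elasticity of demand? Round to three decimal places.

-2.588

At Q = 80, P = 287 − 1.0(80) = 207.00.
dP/dQ = −1.0, so dQ/dP = 1/(−1.0) = -1.000.
ε = (dQ/dP)(P/Q) = (-1.000)(207.00/80).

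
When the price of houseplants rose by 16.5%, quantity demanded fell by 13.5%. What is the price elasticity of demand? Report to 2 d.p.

-0.82

ε = %ΔQ / %ΔP = (-13.5)/(16.5) = -0.818.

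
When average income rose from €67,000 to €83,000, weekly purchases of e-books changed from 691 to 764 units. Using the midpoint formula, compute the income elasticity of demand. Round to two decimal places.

ΔQ = 73, ΔI = 16000. Midpoints: Ī = 75,000, Q̄ = 727.5.
ε_I = (ΔQ/ΔI)(Ī/Q̄) = (73/16000)(75000/727.5).
ε_I > 0, so the good is normal.

0.47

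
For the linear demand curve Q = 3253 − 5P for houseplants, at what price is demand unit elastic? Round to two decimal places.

For linear demand Q = a − bP, ε = −bP/(a − bP). |ε| = 1 when bP = a − bP, i.e. P = a/(2b).
P = 3253/(2·5) = 3253/10 = 325.3000.

325.30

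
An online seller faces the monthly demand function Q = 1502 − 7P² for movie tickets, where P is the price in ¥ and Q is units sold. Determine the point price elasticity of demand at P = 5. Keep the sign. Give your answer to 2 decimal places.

-0.26

At P = 5, Q = 1327.
dQ/dP = −14P = -70.
ε = (dQ/dP)(P/Q) = (-70)(5/1327).
|ε| < 1, so demand is inelastic at this price.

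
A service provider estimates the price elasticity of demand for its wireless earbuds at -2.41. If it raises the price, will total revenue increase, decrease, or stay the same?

|ε| = 2.41 > 1, so demand is elastic. A price rise therefore reduces total revenue.

decrease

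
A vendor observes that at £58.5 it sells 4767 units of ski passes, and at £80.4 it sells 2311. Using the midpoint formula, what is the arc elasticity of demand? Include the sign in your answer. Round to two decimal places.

-2.20

ΔQ = 2311 − 4767 = -2456; ΔP = 80.4 − 58.5 = 21.9.
Midpoints: P̄ = 69.45, Q̄ = 3539.0.
ε = (ΔQ/ΔP)(P̄/Q̄) = (-2456/21.9)(69.45/3539.0).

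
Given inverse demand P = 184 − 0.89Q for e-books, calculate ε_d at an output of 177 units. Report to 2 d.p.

-0.17

At Q = 177, P = 184 − 0.89(177) = 26.47.
dP/dQ = −0.89, so dQ/dP = 1/(−0.89) = -1.124.
ε = (dQ/dP)(P/Q) = (-1.124)(26.47/177).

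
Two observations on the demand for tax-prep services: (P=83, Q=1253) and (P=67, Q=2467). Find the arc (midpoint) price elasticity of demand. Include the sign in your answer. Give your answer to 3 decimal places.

-3.059

ΔQ = 2467 − 1253 = 1214; ΔP = 67 − 83 = -16.
Midpoints: P̄ = 75.00, Q̄ = 1860.0.
ε = (ΔQ/ΔP)(P̄/Q̄) = (1214/-16)(75.00/1860.0).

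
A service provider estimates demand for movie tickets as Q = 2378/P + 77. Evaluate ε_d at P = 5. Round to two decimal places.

At P = 5, Q = 552.600.
dQ/dP = −2378/P² = -95.120.
ε = (dQ/dP)(P/Q) = (-95.120)(5/552.600).
|ε| < 1, so demand is inelastic at this price.

-0.86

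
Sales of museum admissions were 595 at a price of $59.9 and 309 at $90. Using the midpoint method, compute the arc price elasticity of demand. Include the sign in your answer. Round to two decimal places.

-1.58

ΔQ = 309 − 595 = -286; ΔP = 90 − 59.9 = 30.1.
Midpoints: P̄ = 74.95, Q̄ = 452.0.
ε = (ΔQ/ΔP)(P̄/Q̄) = (-286/30.1)(74.95/452.0).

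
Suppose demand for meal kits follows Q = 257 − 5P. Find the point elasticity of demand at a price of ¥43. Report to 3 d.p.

At P = 43, Q = 42.
dQ/dP = −5.
ε = (dQ/dP)(P/Q) = (-5)(43/42).
|ε| > 1, so demand is elastic at this price.

-5.119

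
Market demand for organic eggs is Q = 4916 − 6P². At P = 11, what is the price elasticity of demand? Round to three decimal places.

-0.347

At P = 11, Q = 4190.
dQ/dP = −12P = -132.
ε = (dQ/dP)(P/Q) = (-132)(11/4190).
|ε| < 1, so demand is inelastic at this price.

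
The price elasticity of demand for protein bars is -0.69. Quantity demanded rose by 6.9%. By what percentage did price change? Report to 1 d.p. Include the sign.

%ΔP ≈ %ΔQ / ε = (6.9%)/(-0.69) = -10.00%.

-10.0%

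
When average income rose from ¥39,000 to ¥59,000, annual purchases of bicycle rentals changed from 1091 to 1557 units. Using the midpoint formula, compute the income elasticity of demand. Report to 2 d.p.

ΔQ = 466, ΔI = 20000. Midpoints: Ī = 49,000, Q̄ = 1324.0.
ε_I = (ΔQ/ΔI)(Ī/Q̄) = (466/20000)(49000/1324.0).
ε_I > 0, so the good is normal.

0.86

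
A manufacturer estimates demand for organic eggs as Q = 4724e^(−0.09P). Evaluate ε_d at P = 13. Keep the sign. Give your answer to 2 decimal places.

-1.17

At P = 13, Q = 1466.173.
dQ/dP = −0.09·4724e^(−0.09P) = −0.09Q = -131.956.
ε = (dQ/dP)(P/Q) = (-131.956)(13/1466.173).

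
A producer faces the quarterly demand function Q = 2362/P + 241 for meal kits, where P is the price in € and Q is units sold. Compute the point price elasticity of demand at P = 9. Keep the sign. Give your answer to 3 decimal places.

-0.521

At P = 9, Q = 503.444.
dQ/dP = −2362/P² = -29.160.
ε = (dQ/dP)(P/Q) = (-29.160)(9/503.444).
|ε| < 1, so demand is inelastic at this price.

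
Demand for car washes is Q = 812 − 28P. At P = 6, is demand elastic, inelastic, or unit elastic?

inelastic

Q = 644, dQ/dP = -28.
ε = (dQ/dP)(P/Q) ≈ -0.261.
|ε| = 0.26 < 1.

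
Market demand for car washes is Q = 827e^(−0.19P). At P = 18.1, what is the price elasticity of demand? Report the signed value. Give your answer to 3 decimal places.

-3.439

At P = 18.1, Q = 26.544.
dQ/dP = −0.19·827e^(−0.19P) = −0.19Q = -5.043.
ε = (dQ/dP)(P/Q) = (-5.043)(18.1/26.544).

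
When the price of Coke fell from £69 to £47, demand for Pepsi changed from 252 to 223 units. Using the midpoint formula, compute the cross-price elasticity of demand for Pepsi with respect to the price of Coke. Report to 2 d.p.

ΔQ_x = 223 − 252 = -29; ΔP_y = 47 − 69 = -22.
Midpoints: P̄_y = 58.00, Q̄_x = 237.5.
ε_xy = (ΔQ_x/ΔP_y)(P̄_y/Q̄_x) = (-29/-22)(58.00/237.5).

0.32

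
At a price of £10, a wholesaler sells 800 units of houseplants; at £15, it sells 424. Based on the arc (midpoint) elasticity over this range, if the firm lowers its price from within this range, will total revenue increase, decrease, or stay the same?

increase

Arc ε = (-376/5)(12.50/612.0) ≈ -1.536.
|ε| = 1.54 > 1, so demand is elastic. A price cut therefore raises total revenue.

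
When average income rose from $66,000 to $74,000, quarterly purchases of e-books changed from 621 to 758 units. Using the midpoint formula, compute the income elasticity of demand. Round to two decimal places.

ΔQ = 137, ΔI = 8000. Midpoints: Ī = 70,000, Q̄ = 689.5.
ε_I = (ΔQ/ΔI)(Ī/Q̄) = (137/8000)(70000/689.5).

1.74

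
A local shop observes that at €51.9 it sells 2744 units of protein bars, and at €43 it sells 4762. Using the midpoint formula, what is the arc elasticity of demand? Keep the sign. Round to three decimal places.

-2.867

ΔQ = 4762 − 2744 = 2018; ΔP = 43 − 51.9 = -8.9.
Midpoints: P̄ = 47.45, Q̄ = 3753.0.
ε = (ΔQ/ΔP)(P̄/Q̄) = (2018/-8.9)(47.45/3753.0).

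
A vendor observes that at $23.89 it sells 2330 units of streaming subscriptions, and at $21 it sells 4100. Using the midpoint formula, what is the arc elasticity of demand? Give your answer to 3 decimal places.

-4.276

ΔQ = 4100 − 2330 = 1770; ΔP = 21 − 23.89 = -2.89.
Midpoints: P̄ = 22.45, Q̄ = 3215.0.
ε = (ΔQ/ΔP)(P̄/Q̄) = (1770/-2.89)(22.45/3215.0).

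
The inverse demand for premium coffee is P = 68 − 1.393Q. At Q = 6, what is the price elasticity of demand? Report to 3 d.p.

At Q = 6, P = 68 − 1.393(6) = 59.64.
dP/dQ = −1.393, so dQ/dP = 1/(−1.393) = -0.718.
ε = (dQ/dP)(P/Q) = (-0.718)(59.64/6).

-7.136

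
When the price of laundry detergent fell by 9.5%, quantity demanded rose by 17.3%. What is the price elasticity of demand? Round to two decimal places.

-1.82

ε = %ΔQ / %ΔP = (17.3)/(-9.5) = -1.821.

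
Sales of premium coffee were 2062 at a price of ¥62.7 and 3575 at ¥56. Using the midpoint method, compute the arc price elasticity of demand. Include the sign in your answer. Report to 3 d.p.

ΔQ = 3575 − 2062 = 1513; ΔP = 56 − 62.7 = -6.7.
Midpoints: P̄ = 59.35, Q̄ = 2818.5.
ε = (ΔQ/ΔP)(P̄/Q̄) = (1513/-6.7)(59.35/2818.5).

-4.755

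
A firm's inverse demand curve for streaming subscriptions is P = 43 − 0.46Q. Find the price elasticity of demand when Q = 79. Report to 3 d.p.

-0.183

At Q = 79, P = 43 − 0.46(79) = 6.66.
dP/dQ = −0.46, so dQ/dP = 1/(−0.46) = -2.174.
ε = (dQ/dP)(P/Q) = (-2.174)(6.66/79).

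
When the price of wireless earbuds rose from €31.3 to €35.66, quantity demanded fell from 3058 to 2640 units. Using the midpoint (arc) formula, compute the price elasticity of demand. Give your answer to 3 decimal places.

ΔQ = 2640 − 3058 = -418; ΔP = 35.66 − 31.3 = 4.36.
Midpoints: P̄ = 33.48, Q̄ = 2849.0.
ε = (ΔQ/ΔP)(P̄/Q̄) = (-418/4.36)(33.48/2849.0).

-1.127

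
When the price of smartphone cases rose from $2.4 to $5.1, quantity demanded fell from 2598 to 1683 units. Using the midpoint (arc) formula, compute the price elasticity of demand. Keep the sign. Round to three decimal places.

ΔQ = 1683 − 2598 = -915; ΔP = 5.1 − 2.4 = 2.7.
Midpoints: P̄ = 3.75, Q̄ = 2140.5.
ε = (ΔQ/ΔP)(P̄/Q̄) = (-915/2.7)(3.75/2140.5).

-0.594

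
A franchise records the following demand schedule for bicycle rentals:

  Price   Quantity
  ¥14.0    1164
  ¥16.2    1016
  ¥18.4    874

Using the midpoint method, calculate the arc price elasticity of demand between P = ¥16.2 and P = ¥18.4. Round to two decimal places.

-1.18

At P = 16.2, Q = 1016; at P = 18.4, Q = 874.
ΔQ = -142, ΔP = 2.2. Midpoints: P̄ = 17.30, Q̄ = 945.0.
ε = (ΔQ/ΔP)(P̄/Q̄) = (-142/2.2)(17.30/945.0).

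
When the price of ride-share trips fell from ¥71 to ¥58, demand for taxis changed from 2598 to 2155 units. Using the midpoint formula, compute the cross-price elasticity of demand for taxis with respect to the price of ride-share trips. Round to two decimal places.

0.92

ΔQ_x = 2155 − 2598 = -443; ΔP_y = 58 − 71 = -13.
Midpoints: P̄_y = 64.50, Q̄_x = 2376.5.
ε_xy = (ΔQ_x/ΔP_y)(P̄_y/Q̄_x) = (-443/-13)(64.50/2376.5).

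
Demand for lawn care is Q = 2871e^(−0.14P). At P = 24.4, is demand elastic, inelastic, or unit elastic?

elastic

Q = 94.294, dQ/dP = -13.201.
ε = (dQ/dP)(P/Q) ≈ -3.416.
|ε| = 3.42 > 1.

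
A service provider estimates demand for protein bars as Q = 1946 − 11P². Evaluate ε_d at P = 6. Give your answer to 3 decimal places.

At P = 6, Q = 1550.
dQ/dP = −22P = -132.
ε = (dQ/dP)(P/Q) = (-132)(6/1550).

-0.511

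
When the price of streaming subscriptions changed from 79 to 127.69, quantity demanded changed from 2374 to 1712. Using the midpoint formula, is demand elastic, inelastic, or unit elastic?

inelastic

Arc ε ≈ -0.688.
|ε| = 0.69 < 1.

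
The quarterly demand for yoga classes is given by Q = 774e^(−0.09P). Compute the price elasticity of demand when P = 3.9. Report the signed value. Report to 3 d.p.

-0.351

At P = 3.9, Q = 544.883.
dQ/dP = −0.09·774e^(−0.09P) = −0.09Q = -49.040.
ε = (dQ/dP)(P/Q) = (-49.040)(3.9/544.883).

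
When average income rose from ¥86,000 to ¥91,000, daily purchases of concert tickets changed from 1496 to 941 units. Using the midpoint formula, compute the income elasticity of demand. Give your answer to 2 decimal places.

-8.06

ΔQ = -555, ΔI = 5000. Midpoints: Ī = 88,500, Q̄ = 1218.5.
ε_I = (ΔQ/ΔI)(Ī/Q̄) = (-555/5000)(88500/1218.5).
ε_I < 0, so the good is inferior.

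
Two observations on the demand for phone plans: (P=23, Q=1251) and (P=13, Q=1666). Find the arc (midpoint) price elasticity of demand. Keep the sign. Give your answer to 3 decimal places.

ΔQ = 1666 − 1251 = 415; ΔP = 13 − 23 = -10.
Midpoints: P̄ = 18.00, Q̄ = 1458.5.
ε = (ΔQ/ΔP)(P̄/Q̄) = (415/-10)(18.00/1458.5).

-0.512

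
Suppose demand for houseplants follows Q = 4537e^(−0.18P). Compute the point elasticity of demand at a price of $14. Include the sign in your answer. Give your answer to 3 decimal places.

At P = 14, Q = 365.045.
dQ/dP = −0.18·4537e^(−0.18P) = −0.18Q = -65.708.
ε = (dQ/dP)(P/Q) = (-65.708)(14/365.045).
|ε| > 1, so demand is elastic at this price.

-2.520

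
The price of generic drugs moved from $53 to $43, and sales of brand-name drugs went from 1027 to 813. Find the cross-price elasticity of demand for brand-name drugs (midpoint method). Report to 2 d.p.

1.12

ΔQ_x = 813 − 1027 = -214; ΔP_y = 43 − 53 = -10.
Midpoints: P̄_y = 48.00, Q̄_x = 920.0.
ε_xy = (ΔQ_x/ΔP_y)(P̄_y/Q̄_x) = (-214/-10)(48.00/920.0).
ε_xy > 0, so the goods are substitutes.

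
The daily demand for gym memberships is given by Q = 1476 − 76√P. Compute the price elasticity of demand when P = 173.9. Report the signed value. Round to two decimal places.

At P = 173.9, Q = 473.779.
dQ/dP = −76/(2√P) = -2.882.
ε = (dQ/dP)(P/Q) = (-2.882)(173.9/473.779).

-1.06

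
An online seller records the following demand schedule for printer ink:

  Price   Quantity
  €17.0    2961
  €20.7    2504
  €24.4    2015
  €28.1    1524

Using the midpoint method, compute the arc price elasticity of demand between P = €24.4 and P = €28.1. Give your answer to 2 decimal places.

At P = 24.4, Q = 2015; at P = 28.1, Q = 1524.
ΔQ = -491, ΔP = 3.7. Midpoints: P̄ = 26.25, Q̄ = 1769.5.
ε = (ΔQ/ΔP)(P̄/Q̄) = (-491/3.7)(26.25/1769.5).

-1.97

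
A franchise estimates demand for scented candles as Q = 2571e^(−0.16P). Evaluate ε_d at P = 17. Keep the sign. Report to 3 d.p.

-2.720

At P = 17, Q = 169.364.
dQ/dP = −0.16·2571e^(−0.16P) = −0.16Q = -27.098.
ε = (dQ/dP)(P/Q) = (-27.098)(17/169.364).
|ε| > 1, so demand is elastic at this price.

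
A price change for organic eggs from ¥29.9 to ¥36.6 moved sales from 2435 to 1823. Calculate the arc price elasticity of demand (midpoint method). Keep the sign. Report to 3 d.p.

-1.427

ΔQ = 1823 − 2435 = -612; ΔP = 36.6 − 29.9 = 6.7.
Midpoints: P̄ = 33.25, Q̄ = 2129.0.
ε = (ΔQ/ΔP)(P̄/Q̄) = (-612/6.7)(33.25/2129.0).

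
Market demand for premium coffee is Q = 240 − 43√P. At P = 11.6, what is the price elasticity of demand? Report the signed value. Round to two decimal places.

-0.78

At P = 11.6, Q = 93.547.
dQ/dP = −43/(2√P) = -6.313.
ε = (dQ/dP)(P/Q) = (-6.313)(11.6/93.547).
|ε| < 1, so demand is inelastic at this price.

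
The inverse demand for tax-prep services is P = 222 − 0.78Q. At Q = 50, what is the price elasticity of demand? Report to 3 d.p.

-4.692

At Q = 50, P = 222 − 0.78(50) = 183.00.
dP/dQ = −0.78, so dQ/dP = 1/(−0.78) = -1.282.
ε = (dQ/dP)(P/Q) = (-1.282)(183.00/50).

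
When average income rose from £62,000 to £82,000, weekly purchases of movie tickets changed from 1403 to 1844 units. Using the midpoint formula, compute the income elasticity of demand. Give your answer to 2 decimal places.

0.98

ΔQ = 441, ΔI = 20000. Midpoints: Ī = 72,000, Q̄ = 1623.5.
ε_I = (ΔQ/ΔI)(Ī/Q̄) = (441/20000)(72000/1623.5).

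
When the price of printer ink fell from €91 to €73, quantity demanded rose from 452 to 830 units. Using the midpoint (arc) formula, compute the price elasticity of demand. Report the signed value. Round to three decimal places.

ΔQ = 830 − 452 = 378; ΔP = 73 − 91 = -18.
Midpoints: P̄ = 82.00, Q̄ = 641.0.
ε = (ΔQ/ΔP)(P̄/Q̄) = (378/-18)(82.00/641.0).

-2.686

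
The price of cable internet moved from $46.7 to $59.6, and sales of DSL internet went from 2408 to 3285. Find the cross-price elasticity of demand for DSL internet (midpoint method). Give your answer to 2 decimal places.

ΔQ_x = 3285 − 2408 = 877; ΔP_y = 59.6 − 46.7 = 12.9.
Midpoints: P̄_y = 53.15, Q̄_x = 2846.5.
ε_xy = (ΔQ_x/ΔP_y)(P̄_y/Q̄_x) = (877/12.9)(53.15/2846.5).
ε_xy > 0, so the goods are substitutes.

1.27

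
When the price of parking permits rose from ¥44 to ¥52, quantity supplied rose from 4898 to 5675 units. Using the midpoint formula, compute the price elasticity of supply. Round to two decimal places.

0.88

ΔQ = 5675 − 4898 = 777; ΔP = 52 − 44 = 8.
Midpoints: P̄ = 48.00, Q̄ = 5286.5.
ε_s = (ΔQ/ΔP)(P̄/Q̄) = (777/8)(48.00/5286.5).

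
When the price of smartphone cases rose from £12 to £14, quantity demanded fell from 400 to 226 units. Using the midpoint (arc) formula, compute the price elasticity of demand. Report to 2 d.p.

-3.61

ΔQ = 226 − 400 = -174; ΔP = 14 − 12 = 2.
Midpoints: P̄ = 13.00, Q̄ = 313.0.
ε = (ΔQ/ΔP)(P̄/Q̄) = (-174/2)(13.00/313.0).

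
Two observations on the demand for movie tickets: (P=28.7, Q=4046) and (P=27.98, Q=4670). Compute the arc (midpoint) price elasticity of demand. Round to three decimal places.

-5.636

ΔQ = 4670 − 4046 = 624; ΔP = 27.98 − 28.7 = -0.72.
Midpoints: P̄ = 28.34, Q̄ = 4358.0.
ε = (ΔQ/ΔP)(P̄/Q̄) = (624/-0.72)(28.34/4358.0).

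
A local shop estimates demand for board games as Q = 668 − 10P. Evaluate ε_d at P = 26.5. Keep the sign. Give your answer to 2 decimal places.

-0.66

At P = 26.5, Q = 403.
dQ/dP = −10.
ε = (dQ/dP)(P/Q) = (-10)(26.5/403).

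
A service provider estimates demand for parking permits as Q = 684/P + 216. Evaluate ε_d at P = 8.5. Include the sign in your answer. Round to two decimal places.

At P = 8.5, Q = 296.471.
dQ/dP = −684/P² = -9.467.
ε = (dQ/dP)(P/Q) = (-9.467)(8.5/296.471).
|ε| < 1, so demand is inelastic at this price.

-0.27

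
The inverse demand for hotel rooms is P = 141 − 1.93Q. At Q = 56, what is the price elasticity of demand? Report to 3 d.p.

-0.305

At Q = 56, P = 141 − 1.93(56) = 32.92.
dP/dQ = −1.93, so dQ/dP = 1/(−1.93) = -0.518.
ε = (dQ/dP)(P/Q) = (-0.518)(32.92/56).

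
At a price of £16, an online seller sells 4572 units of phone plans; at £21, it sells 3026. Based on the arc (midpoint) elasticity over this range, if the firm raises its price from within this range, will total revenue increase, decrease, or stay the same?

Arc ε = (-1546/5)(18.50/3799.0) ≈ -1.506.
|ε| = 1.51 > 1, so demand is elastic. A price rise therefore reduces total revenue.

decrease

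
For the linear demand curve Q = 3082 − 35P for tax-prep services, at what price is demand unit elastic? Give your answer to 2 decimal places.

44.03

For linear demand Q = a − bP, ε = −bP/(a − bP). |ε| = 1 when bP = a − bP, i.e. P = a/(2b).
P = 3082/(2·35) = 3082/70 = 44.0286.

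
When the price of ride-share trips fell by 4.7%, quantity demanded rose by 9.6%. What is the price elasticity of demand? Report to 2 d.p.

ε = %ΔQ / %ΔP = (9.6)/(-4.7) = -2.043.

-2.04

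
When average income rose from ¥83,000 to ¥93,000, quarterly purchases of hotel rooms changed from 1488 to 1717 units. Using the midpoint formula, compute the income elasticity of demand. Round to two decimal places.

1.26

ΔQ = 229, ΔI = 10000. Midpoints: Ī = 88,000, Q̄ = 1602.5.
ε_I = (ΔQ/ΔI)(Ī/Q̄) = (229/10000)(88000/1602.5).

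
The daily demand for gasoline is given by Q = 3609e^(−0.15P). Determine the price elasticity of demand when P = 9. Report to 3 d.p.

-1.350

At P = 9, Q = 935.598.
dQ/dP = −0.15·3609e^(−0.15P) = −0.15Q = -140.340.
ε = (dQ/dP)(P/Q) = (-140.340)(9/935.598).
|ε| > 1, so demand is elastic at this price.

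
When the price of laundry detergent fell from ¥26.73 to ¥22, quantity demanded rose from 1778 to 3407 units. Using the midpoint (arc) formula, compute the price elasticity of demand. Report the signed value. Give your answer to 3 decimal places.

-3.237

ΔQ = 3407 − 1778 = 1629; ΔP = 22 − 26.73 = -4.73.
Midpoints: P̄ = 24.37, Q̄ = 2592.5.
ε = (ΔQ/ΔP)(P̄/Q̄) = (1629/-4.73)(24.37/2592.5).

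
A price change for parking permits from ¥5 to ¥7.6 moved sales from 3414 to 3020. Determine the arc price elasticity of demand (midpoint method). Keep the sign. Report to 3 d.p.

ΔQ = 3020 − 3414 = -394; ΔP = 7.6 − 5 = 2.6.
Midpoints: P̄ = 6.30, Q̄ = 3217.0.
ε = (ΔQ/ΔP)(P̄/Q̄) = (-394/2.6)(6.30/3217.0).

-0.297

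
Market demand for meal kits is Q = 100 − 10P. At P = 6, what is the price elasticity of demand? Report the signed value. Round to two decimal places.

At P = 6, Q = 40.
dQ/dP = −10.
ε = (dQ/dP)(P/Q) = (-10)(6/40).
|ε| > 1, so demand is elastic at this price.

-1.50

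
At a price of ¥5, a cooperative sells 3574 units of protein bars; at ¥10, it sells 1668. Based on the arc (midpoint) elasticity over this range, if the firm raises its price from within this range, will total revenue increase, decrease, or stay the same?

decrease

Arc ε = (-1906/5)(7.50/2621.0) ≈ -1.091.
|ε| = 1.09 > 1, so demand is elastic. A price rise therefore reduces total revenue.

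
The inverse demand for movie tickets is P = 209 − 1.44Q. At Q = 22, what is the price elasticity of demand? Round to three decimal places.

At Q = 22, P = 209 − 1.44(22) = 177.32.
dP/dQ = −1.44, so dQ/dP = 1/(−1.44) = -0.694.
ε = (dQ/dP)(P/Q) = (-0.694)(177.32/22).

-5.597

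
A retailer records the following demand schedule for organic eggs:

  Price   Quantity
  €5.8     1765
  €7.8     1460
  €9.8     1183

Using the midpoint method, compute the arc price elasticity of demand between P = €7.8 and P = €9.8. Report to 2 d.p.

-0.92

At P = 7.8, Q = 1460; at P = 9.8, Q = 1183.
ΔQ = -277, ΔP = 2.0. Midpoints: P̄ = 8.80, Q̄ = 1321.5.
ε = (ΔQ/ΔP)(P̄/Q̄) = (-277/2.0)(8.80/1321.5).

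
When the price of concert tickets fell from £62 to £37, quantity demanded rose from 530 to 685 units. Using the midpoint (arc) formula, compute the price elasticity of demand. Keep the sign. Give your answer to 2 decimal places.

-0.51

ΔQ = 685 − 530 = 155; ΔP = 37 − 62 = -25.
Midpoints: P̄ = 49.50, Q̄ = 607.5.
ε = (ΔQ/ΔP)(P̄/Q̄) = (155/-25)(49.50/607.5).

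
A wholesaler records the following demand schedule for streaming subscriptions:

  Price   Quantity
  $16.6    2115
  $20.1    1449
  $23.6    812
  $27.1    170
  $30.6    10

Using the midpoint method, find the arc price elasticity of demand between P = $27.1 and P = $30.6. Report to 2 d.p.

At P = 27.1, Q = 170; at P = 30.6, Q = 10.
ΔQ = -160, ΔP = 3.5. Midpoints: P̄ = 28.85, Q̄ = 90.0.
ε = (ΔQ/ΔP)(P̄/Q̄) = (-160/3.5)(28.85/90.0).

-14.65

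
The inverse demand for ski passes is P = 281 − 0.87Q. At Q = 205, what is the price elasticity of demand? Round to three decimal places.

At Q = 205, P = 281 − 0.87(205) = 102.65.
dP/dQ = −0.87, so dQ/dP = 1/(−0.87) = -1.149.
ε = (dQ/dP)(P/Q) = (-1.149)(102.65/205).

-0.576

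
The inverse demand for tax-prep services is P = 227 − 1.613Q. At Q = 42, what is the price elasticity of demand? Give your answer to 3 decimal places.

-2.351

At Q = 42, P = 227 − 1.613(42) = 159.25.
dP/dQ = −1.613, so dQ/dP = 1/(−1.613) = -0.620.
ε = (dQ/dP)(P/Q) = (-0.620)(159.25/42).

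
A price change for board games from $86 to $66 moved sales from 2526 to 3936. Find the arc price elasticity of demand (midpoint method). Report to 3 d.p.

-1.658

ΔQ = 3936 − 2526 = 1410; ΔP = 66 − 86 = -20.
Midpoints: P̄ = 76.00, Q̄ = 3231.0.
ε = (ΔQ/ΔP)(P̄/Q̄) = (1410/-20)(76.00/3231.0).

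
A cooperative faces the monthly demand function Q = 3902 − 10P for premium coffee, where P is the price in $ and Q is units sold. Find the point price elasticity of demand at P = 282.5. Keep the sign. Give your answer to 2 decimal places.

At P = 282.5, Q = 1077.
dQ/dP = −10.
ε = (dQ/dP)(P/Q) = (-10)(282.5/1077).

-2.62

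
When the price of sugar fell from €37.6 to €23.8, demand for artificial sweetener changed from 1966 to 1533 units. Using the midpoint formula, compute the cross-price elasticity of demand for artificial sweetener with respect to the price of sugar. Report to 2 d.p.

ΔQ_x = 1533 − 1966 = -433; ΔP_y = 23.8 − 37.6 = -13.8.
Midpoints: P̄_y = 30.70, Q̄_x = 1749.5.
ε_xy = (ΔQ_x/ΔP_y)(P̄_y/Q̄_x) = (-433/-13.8)(30.70/1749.5).

0.55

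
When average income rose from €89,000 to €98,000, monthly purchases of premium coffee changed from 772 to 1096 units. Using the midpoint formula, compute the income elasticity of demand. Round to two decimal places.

ΔQ = 324, ΔI = 9000. Midpoints: Ī = 93,500, Q̄ = 934.0.
ε_I = (ΔQ/ΔI)(Ī/Q̄) = (324/9000)(93500/934.0).
ε_I > 0, so the good is normal.

3.60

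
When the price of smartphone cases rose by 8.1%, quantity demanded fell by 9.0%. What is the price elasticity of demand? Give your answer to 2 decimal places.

-1.11

ε = %ΔQ / %ΔP = (-9.0)/(8.1) = -1.111.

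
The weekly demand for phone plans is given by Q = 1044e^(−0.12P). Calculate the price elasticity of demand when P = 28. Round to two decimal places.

-3.36

At P = 28, Q = 36.264.
dQ/dP = −0.12·1044e^(−0.12P) = −0.12Q = -4.352.
ε = (dQ/dP)(P/Q) = (-4.352)(28/36.264).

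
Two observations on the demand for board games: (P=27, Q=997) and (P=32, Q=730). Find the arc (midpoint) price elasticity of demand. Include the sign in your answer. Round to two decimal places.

-1.82

ΔQ = 730 − 997 = -267; ΔP = 32 − 27 = 5.
Midpoints: P̄ = 29.50, Q̄ = 863.5.
ε = (ΔQ/ΔP)(P̄/Q̄) = (-267/5)(29.50/863.5).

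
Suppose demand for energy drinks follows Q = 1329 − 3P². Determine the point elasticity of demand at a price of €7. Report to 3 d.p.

-0.249

At P = 7, Q = 1182.
dQ/dP = −6P = -42.
ε = (dQ/dP)(P/Q) = (-42)(7/1182).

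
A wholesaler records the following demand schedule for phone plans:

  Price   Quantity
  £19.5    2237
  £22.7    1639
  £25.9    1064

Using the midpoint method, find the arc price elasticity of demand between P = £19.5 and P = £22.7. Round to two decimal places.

At P = 19.5, Q = 2237; at P = 22.7, Q = 1639.
ΔQ = -598, ΔP = 3.2. Midpoints: P̄ = 21.10, Q̄ = 1938.0.
ε = (ΔQ/ΔP)(P̄/Q̄) = (-598/3.2)(21.10/1938.0).

-2.03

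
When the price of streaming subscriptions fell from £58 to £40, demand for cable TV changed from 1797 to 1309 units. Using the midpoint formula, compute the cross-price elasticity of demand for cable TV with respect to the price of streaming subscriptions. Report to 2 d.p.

ΔQ_x = 1309 − 1797 = -488; ΔP_y = 40 − 58 = -18.
Midpoints: P̄_y = 49.00, Q̄_x = 1553.0.
ε_xy = (ΔQ_x/ΔP_y)(P̄_y/Q̄_x) = (-488/-18)(49.00/1553.0).

0.86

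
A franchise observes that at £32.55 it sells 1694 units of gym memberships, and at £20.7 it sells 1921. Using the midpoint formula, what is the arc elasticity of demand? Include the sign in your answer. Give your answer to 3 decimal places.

ΔQ = 1921 − 1694 = 227; ΔP = 20.7 − 32.55 = -11.85.
Midpoints: P̄ = 26.62, Q̄ = 1807.5.
ε = (ΔQ/ΔP)(P̄/Q̄) = (227/-11.85)(26.62/1807.5).

-0.282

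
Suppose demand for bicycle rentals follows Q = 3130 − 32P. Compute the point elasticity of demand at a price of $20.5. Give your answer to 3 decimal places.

-0.265

At P = 20.5, Q = 2474.
dQ/dP = −32.
ε = (dQ/dP)(P/Q) = (-32)(20.5/2474).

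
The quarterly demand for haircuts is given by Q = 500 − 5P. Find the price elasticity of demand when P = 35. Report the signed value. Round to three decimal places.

-0.538

At P = 35, Q = 325.
dQ/dP = −5.
ε = (dQ/dP)(P/Q) = (-5)(35/325).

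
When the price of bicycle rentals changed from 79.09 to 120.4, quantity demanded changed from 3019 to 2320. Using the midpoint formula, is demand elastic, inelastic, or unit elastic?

inelastic

Arc ε ≈ -0.632.
|ε| = 0.63 < 1.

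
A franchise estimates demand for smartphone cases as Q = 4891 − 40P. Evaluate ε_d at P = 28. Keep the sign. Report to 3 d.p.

-0.297

At P = 28, Q = 3771.
dQ/dP = −40.
ε = (dQ/dP)(P/Q) = (-40)(28/3771).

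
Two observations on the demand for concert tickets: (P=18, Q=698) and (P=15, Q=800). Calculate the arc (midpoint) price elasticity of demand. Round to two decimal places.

ΔQ = 800 − 698 = 102; ΔP = 15 − 18 = -3.
Midpoints: P̄ = 16.50, Q̄ = 749.0.
ε = (ΔQ/ΔP)(P̄/Q̄) = (102/-3)(16.50/749.0).

-0.75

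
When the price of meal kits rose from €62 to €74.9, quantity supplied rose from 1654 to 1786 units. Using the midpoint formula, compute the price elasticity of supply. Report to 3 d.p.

0.407

ΔQ = 1786 − 1654 = 132; ΔP = 74.9 − 62 = 12.9.
Midpoints: P̄ = 68.45, Q̄ = 1720.0.
ε_s = (ΔQ/ΔP)(P̄/Q̄) = (132/12.9)(68.45/1720.0).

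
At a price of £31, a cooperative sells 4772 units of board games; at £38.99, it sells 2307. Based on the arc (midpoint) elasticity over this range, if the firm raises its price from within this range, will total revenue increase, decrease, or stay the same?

Arc ε = (-2465/7.99)(35.00/3539.5) ≈ -3.050.
|ε| = 3.05 > 1, so demand is elastic. A price rise therefore reduces total revenue.

decrease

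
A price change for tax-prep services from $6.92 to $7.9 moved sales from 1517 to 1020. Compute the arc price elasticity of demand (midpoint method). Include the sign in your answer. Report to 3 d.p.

ΔQ = 1020 − 1517 = -497; ΔP = 7.9 − 6.92 = 0.98.
Midpoints: P̄ = 7.41, Q̄ = 1268.5.
ε = (ΔQ/ΔP)(P̄/Q̄) = (-497/0.98)(7.41/1268.5).

-2.962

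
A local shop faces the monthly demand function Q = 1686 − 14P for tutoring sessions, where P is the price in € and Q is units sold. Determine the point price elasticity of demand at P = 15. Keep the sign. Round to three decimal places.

At P = 15, Q = 1476.
dQ/dP = −14.
ε = (dQ/dP)(P/Q) = (-14)(15/1476).

-0.142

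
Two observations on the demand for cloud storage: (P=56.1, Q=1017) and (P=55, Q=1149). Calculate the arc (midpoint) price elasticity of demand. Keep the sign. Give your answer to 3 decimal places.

ΔQ = 1149 − 1017 = 132; ΔP = 55 − 56.1 = -1.1.
Midpoints: P̄ = 55.55, Q̄ = 1083.0.
ε = (ΔQ/ΔP)(P̄/Q̄) = (132/-1.1)(55.55/1083.0).

-6.155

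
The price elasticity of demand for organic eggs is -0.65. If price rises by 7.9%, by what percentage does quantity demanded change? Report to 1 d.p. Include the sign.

-5.1%

%ΔQ ≈ ε × %ΔP = (-0.65)(7.9%) = -5.14%.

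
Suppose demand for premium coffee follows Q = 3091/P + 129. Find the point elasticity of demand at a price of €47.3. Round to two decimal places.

At P = 47.3, Q = 194.349.
dQ/dP = −3091/P² = -1.382.
ε = (dQ/dP)(P/Q) = (-1.382)(47.3/194.349).

-0.34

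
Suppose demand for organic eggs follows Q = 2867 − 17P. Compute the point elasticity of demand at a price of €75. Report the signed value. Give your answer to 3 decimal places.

-0.801

At P = 75, Q = 1592.
dQ/dP = −17.
ε = (dQ/dP)(P/Q) = (-17)(75/1592).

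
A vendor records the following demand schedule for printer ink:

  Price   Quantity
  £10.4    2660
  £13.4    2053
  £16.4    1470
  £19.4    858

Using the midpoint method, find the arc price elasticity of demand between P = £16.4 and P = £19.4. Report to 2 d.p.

-3.14

At P = 16.4, Q = 1470; at P = 19.4, Q = 858.
ΔQ = -612, ΔP = 3.0. Midpoints: P̄ = 17.90, Q̄ = 1164.0.
ε = (ΔQ/ΔP)(P̄/Q̄) = (-612/3.0)(17.90/1164.0).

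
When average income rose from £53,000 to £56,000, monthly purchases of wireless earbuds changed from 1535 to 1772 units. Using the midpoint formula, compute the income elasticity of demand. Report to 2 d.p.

ΔQ = 237, ΔI = 3000. Midpoints: Ī = 54,500, Q̄ = 1653.5.
ε_I = (ΔQ/ΔI)(Ī/Q̄) = (237/3000)(54500/1653.5).

2.60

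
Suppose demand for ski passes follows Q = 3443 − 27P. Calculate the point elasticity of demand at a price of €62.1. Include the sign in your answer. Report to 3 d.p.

At P = 62.1, Q = 1766.300.
dQ/dP = −27.
ε = (dQ/dP)(P/Q) = (-27)(62.1/1766.300).
|ε| < 1, so demand is inelastic at this price.

-0.949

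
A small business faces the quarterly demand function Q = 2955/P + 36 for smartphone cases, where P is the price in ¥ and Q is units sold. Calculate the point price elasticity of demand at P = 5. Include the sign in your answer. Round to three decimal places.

At P = 5, Q = 627.
dQ/dP = −2955/P² = -118.200.
ε = (dQ/dP)(P/Q) = (-118.200)(5/627).
|ε| < 1, so demand is inelastic at this price.

-0.943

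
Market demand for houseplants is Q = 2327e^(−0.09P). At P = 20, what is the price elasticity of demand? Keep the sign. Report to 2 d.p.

-1.80

At P = 20, Q = 384.651.
dQ/dP = −0.09·2327e^(−0.09P) = −0.09Q = -34.619.
ε = (dQ/dP)(P/Q) = (-34.619)(20/384.651).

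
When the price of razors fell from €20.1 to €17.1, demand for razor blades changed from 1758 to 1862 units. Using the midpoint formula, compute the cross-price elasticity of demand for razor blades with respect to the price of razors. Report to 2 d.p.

-0.36

ΔQ_x = 1862 − 1758 = 104; ΔP_y = 17.1 − 20.1 = -3.
Midpoints: P̄_y = 18.60, Q̄_x = 1810.0.
ε_xy = (ΔQ_x/ΔP_y)(P̄_y/Q̄_x) = (104/-3)(18.60/1810.0).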